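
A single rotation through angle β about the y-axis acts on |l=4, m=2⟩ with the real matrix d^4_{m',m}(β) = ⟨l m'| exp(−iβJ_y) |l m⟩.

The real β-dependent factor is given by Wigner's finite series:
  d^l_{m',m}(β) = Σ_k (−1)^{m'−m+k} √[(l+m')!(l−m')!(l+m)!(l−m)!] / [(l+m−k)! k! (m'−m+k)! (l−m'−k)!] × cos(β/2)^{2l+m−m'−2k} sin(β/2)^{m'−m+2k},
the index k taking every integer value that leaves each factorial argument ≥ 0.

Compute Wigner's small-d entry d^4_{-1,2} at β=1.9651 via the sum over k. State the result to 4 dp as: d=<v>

d^4_{-1,2}(β=1.9651) via Wigner's sum:
Half-angle: c=0.554903, s=0.831915. N=√(6·120·720·2)=1018.233765
k: max(0,(2)−(-1))=3 … min(4+(2),4−(-1))=5
  k=3: (−1)^0·1018.2338/(72)·0.5549^5·0.8319^3 = +0.428388
  k=4: (−1)^1·1018.2338/(48)·0.5549^3·0.8319^5 = -1.444283
  k=5: (−1)^2·1018.2338/(240)·0.5549^1·0.8319^7 = +0.649241
d^4_{-1,2}(1.9651) = +0.428388 -1.444283 +0.649241 = -0.366654

d=-0.3667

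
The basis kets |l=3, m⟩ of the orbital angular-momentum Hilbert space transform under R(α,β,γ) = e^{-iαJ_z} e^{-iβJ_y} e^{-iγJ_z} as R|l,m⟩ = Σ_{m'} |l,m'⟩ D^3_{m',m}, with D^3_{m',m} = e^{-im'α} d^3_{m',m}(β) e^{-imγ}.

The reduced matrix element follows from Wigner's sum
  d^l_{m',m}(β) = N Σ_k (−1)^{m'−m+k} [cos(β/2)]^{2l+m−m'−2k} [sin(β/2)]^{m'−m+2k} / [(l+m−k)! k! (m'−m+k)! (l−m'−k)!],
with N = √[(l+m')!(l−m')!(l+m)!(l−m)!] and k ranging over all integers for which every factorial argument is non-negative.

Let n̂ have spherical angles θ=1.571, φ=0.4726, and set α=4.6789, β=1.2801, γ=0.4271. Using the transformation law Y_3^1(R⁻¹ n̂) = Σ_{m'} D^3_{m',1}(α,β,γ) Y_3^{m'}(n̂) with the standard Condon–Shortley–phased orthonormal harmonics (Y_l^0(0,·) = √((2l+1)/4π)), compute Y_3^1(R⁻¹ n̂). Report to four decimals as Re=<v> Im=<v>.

Need the full column D^3_{m',1} for m'=−3..3 at α=4.6789, β=1.2801, γ=0.4271.
cos(β/2)=0.802066, sin(β/2)=0.597236
d^3_{-3,1}: single k=4 term ⇒ +0.316992;  D = +0.159584+0.273892i
d^3_{-2,1}: k∈[3..4] ⇒ +0.695180 -0.192725 = +0.502455;  D = -0.442364+0.238274i
d^3_{-1,1}: k∈[2..4] ⇒ +0.885692 -0.654776 +0.045381 = +0.276297;  D = -0.122807-0.247504i
d^3_{0,1}: k∈[1..3] ⇒ +0.686731 -1.142297 +0.211120 = -0.244446;  D = -0.222488+0.101258i
d^3_{1,1}: k∈[0..2] ⇒ +0.266232 -1.180923 +0.491082 = -0.423609;  D = -0.162465-0.391215i
d^3_{2,1}: k∈[0..1] ⇒ -0.626897 +0.695180 = +0.068283;  D = -0.063903+0.024062i
d^3_{3,1}: single k=0 term ⇒ +0.571712;  D = -0.183437-0.541484i
Y_3^{m'}(θ=1.571,φ=0.4726) and Σ D·Y over m':
  (+0.1596+0.2739i)·(+0.0636-0.4124i)  (-0.4424+0.2383i)·(-0.0001+0.0002i)  (-0.1228-0.2475i)·(-0.2878+0.1471i)  (-0.2225+0.1013i)·(+0.0002+0.0000i)  (-0.1625-0.3912i)·(+0.2878+0.1471i)  (-0.0639+0.0241i)·(-0.0001-0.0002i)  (-0.1834-0.5415i)·(-0.0636-0.4124i)
Y_3^1(R⁻¹ n̂) = -0.006004-0.021712i

Re=-0.0060 Im=-0.0217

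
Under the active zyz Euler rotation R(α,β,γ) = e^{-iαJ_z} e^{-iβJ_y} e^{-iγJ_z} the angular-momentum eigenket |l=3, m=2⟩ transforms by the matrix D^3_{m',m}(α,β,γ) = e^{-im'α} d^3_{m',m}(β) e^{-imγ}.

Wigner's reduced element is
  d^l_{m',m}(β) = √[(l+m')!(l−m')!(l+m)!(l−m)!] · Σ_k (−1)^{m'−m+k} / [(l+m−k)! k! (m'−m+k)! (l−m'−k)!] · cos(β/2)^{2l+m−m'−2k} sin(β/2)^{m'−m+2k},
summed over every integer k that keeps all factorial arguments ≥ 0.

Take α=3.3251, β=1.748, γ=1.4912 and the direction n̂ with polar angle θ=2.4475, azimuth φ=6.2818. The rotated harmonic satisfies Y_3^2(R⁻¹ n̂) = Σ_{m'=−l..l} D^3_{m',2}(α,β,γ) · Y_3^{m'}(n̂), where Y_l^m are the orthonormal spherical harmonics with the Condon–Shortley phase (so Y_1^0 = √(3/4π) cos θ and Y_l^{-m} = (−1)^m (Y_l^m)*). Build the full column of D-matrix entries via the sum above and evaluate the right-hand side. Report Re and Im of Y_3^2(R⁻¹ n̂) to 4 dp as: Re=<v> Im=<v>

Re=0.3443 Im=0.1574

Need the full column D^3_{m',2} for m'=−3..3 at α=3.3251, β=1.748, γ=1.4912.
cos(β/2)=0.641764, sin(β/2)=0.766902
d^3_{-3,2}: single k=5 term ⇒ +0.417014;  D = +0.316325+0.271734i
d^3_{-2,2}: k∈[4..5] ⇒ +0.712329 -0.203442 = +0.508887;  D = -0.440044-0.255592i
d^3_{-1,2}: k∈[3..4] ⇒ +0.754008 -0.538363 = +0.215645;  D = +0.203106+0.072464i
d^3_{0,2}: k∈[2..3] ⇒ +0.546440 -0.780317 = -0.233878;  D = +0.230920+0.037075i
d^3_{1,2}: k∈[1..2] ⇒ +0.264008 -0.754008 = -0.490000;  D = -0.489855+0.011913i
d^3_{2,2}: k∈[0..1] ⇒ +0.069864 -0.498829 = -0.428965;  D = +0.419735-0.088508i
d^3_{3,2}: single k=0 term ⇒ -0.204500;  D = -0.189040+0.078000i
Y_3^{m'}(θ=2.4475,φ=6.2818) and Σ D·Y over m':
  (+0.3163+0.2717i)·(+0.1092+0.0005i)  (-0.4400-0.2556i)·(-0.3214-0.0009i)  (+0.2031+0.0725i)·(+0.4040+0.0006i)  (+0.2309+0.0371i)·(+0.0132+0.0000i)  (-0.4899+0.0119i)·(-0.4040+0.0006i)  (+0.4197-0.0885i)·(-0.3214+0.0009i)  (-0.1890+0.0780i)·(-0.1092+0.0005i)
Y_3^2(R⁻¹ n̂) = +0.344340+0.157378i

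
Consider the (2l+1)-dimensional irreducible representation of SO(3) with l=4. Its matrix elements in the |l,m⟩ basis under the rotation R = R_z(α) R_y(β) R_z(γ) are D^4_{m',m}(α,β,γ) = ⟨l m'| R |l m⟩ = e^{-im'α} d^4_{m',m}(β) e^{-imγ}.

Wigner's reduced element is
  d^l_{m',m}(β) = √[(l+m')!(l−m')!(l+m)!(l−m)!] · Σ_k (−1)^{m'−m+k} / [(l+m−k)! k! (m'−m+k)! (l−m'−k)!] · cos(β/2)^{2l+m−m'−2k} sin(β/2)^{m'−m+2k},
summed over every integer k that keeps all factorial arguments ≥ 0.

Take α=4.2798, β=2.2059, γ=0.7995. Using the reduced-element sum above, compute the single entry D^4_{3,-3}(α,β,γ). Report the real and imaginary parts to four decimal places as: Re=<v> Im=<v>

Re=-0.1669 Im=0.2694

Split into d^4_{3,-3}(β=2.2059) × two z-phases.
c=cos(2.2059/2)=0.450965, s=sin(2.2059/2)=0.892542; N=√[5040·1·1·5040]=5040.000000
Admissible k: 0..1 (factorial args all ≥0)
  k=0: (−1)^6·5040.0000/(720)·0.4510^2·0.8925^6 = +0.719705
  k=1: (−1)^7·5040.0000/(5040)·0.4510^0·0.8925^8 = -0.402743
d^4_{3,-3}(2.2059) = +0.719705 -0.402743 = +0.316963
Phases: e^{-i·(3)·4.2798}=+0.962958-0.269650i, e^{-i·(-3)·0.7995}=-0.736380+0.676569i ⇒ D=-0.166934+0.269441i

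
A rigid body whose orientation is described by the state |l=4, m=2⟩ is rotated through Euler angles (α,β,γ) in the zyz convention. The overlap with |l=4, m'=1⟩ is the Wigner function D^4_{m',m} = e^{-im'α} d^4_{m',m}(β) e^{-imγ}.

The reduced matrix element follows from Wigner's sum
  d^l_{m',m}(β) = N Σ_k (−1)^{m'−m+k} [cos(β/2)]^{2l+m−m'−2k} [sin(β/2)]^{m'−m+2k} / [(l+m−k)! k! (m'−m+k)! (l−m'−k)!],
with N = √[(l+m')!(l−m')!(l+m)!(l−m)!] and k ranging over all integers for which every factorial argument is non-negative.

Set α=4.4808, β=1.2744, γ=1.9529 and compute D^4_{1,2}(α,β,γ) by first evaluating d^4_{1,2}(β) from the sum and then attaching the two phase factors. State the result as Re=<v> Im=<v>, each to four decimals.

First d^4_{1,2}(β=1.2744), then the phase factors e^{-i(1)α} and e^{-i(2)γ}:
c=cos(1.2744/2)=0.803765, s=sin(1.2744/2)=0.594947; N=√[120·6·720·2]=1018.233765
The bounds max(0,m−m')=1 and min(l+m,l−m')=3 give 3 terms
  k=1: (−1)^0·1018.2338/(240)·0.8038^7·0.5949^1 = +0.547038
  k=2: (−1)^1·1018.2338/(48)·0.8038^5·0.5949^3 = -1.498602
  k=3: (−1)^2·1018.2338/(72)·0.8038^3·0.5949^5 = +0.547387
d^4_{1,2}(1.2744) = +0.547038 -1.498602 +0.547387 = -0.404178
Attach z-rotation phases: D = e^{-i(1)(4.4808)}·(-0.404178)·e^{-i(2)(1.9529)} = +0.205238+0.348191i

Re=0.2052 Im=0.3482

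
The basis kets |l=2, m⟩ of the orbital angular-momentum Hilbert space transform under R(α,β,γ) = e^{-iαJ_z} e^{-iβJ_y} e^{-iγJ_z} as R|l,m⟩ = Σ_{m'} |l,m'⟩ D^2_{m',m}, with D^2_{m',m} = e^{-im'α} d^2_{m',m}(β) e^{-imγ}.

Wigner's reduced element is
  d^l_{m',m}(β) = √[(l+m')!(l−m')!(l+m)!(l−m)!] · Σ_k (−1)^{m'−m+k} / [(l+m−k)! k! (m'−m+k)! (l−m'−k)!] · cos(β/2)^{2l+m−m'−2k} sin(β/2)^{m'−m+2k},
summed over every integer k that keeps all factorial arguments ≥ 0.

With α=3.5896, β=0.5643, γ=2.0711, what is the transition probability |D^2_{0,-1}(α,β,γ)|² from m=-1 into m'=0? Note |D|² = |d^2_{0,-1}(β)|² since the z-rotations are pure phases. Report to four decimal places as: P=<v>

D^2_{0,-1}(3.5896,0.5643,2.0711) = e^{-i·0·3.5896}·d^2_{0,-1}(0.5643)·e^{-i·-1·2.0711}. Compute d first:
With c≡cos(β/2)=0.960459 and s≡sin(β/2)=0.278421, N=[2·2·1·6]^{1/2}=4.898979
k: max(0,(-1)−(0))=0 … min(2+(-1),2−(0))=1
  k=0: (−1)^1·4.8990/(2)·0.9605^3·0.2784^1 = -0.604247
  k=1: (−1)^2·4.8990/(2)·0.9605^1·0.2784^3 = +0.050776
d^2_{0,-1}(0.5643) = -0.604247 +0.050776 = -0.553471
|D^2_{0,-1}|² = |d^2_{0,-1}(β)|² = (-0.553471)² = 0.306330 (the z-rotation phases have unit modulus)

P=0.3063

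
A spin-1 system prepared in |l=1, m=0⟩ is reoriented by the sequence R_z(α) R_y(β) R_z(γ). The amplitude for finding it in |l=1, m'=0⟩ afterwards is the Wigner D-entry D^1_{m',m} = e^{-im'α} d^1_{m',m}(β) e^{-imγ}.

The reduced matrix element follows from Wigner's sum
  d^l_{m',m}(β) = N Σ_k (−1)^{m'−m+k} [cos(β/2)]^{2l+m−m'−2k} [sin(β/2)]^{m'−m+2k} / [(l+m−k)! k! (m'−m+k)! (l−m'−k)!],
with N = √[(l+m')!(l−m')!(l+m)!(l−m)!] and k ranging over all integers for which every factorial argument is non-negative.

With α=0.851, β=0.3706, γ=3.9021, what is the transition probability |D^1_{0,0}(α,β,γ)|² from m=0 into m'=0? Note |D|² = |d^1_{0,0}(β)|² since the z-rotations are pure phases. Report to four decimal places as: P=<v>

P=0.8688

Split into d^1_{0,0}(β=0.3706) × two z-phases.
Half-angle: c=0.982881, s=0.184241. N=√(1·1·1·1)=1.000000
k: max(0,(0)−(0))=0 … min(1+(0),1−(0))=1
  k=0: (−1)^0·1.0000/(1)·0.9829^2·0.1842^0 = +0.966055
  k=1: (−1)^1·1.0000/(1)·0.9829^0·0.1842^2 = -0.033945
d^1_{0,0}(0.3706) = +0.966055 -0.033945 = +0.932110
|D^1_{0,0}|² = |d^1_{0,0}(β)|² = (+0.932110)² = 0.868829 (the z-rotation phases have unit modulus)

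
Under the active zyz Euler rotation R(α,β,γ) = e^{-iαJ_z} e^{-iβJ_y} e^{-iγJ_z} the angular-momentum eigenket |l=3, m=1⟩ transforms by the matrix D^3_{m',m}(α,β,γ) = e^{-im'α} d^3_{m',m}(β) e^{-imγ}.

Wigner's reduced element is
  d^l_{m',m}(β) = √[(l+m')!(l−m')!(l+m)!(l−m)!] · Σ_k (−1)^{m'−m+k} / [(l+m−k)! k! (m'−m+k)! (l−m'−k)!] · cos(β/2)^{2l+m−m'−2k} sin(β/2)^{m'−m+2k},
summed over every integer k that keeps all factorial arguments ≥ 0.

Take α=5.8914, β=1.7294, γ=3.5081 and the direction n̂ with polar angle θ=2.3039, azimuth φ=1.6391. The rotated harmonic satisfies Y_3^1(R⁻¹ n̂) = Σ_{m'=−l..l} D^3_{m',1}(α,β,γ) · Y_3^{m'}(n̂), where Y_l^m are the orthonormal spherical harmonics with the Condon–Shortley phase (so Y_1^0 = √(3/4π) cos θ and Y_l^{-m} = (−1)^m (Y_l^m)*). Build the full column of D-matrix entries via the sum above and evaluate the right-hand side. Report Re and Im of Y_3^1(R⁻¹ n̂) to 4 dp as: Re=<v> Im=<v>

Need the full column D^3_{m',1} for m'=−3..3 at α=5.8914, β=1.7294, γ=3.5081.
cos(β/2)=0.648868, sin(β/2)=0.760901
d^3_{-3,1}: single k=4 term ⇒ +0.546601;  D = -0.015813+0.546373i
d^3_{-2,1}: k∈[3..4] ⇒ +0.761174 -0.523355 = +0.237819;  D = -0.097129+0.217080i
d^3_{-1,1}: k∈[2..4] ⇒ +0.615791 -1.129055 +0.194074 = -0.319189;  D = +0.231735-0.219501i
d^3_{0,1}: k∈[1..3] ⇒ +0.303181 -1.250736 +0.573307 = -0.374248;  D = +0.349393-0.134115i
d^3_{1,1}: k∈[0..2] ⇒ +0.074635 -0.821055 +0.846791 = +0.100370;  D = -0.100338-0.002537i
d^3_{2,1}: k∈[0..1] ⇒ -0.276765 +0.761174 = +0.484409;  D = -0.442886-0.196223i
d^3_{3,1}: single k=0 term ⇒ +0.397492;  D = -0.274401-0.287582i
Y_3^{m'}(θ=2.3039,φ=1.6391) and Σ D·Y over m':
  (-0.0158+0.5464i)·(+0.0348+0.1676i)  (-0.0971+0.2171i)·(+0.3741-0.0514i)  (+0.2317-0.2195i)·(-0.0203-0.2969i)  (+0.3494-0.1341i)·(+0.1900+0.0000i)  (-0.1003-0.0025i)·(+0.0203-0.2969i)  (-0.4429-0.1962i)·(+0.3741+0.0514i)  (-0.2744-0.2876i)·(-0.0348+0.1676i)
Y_3^1(R⁻¹ n̂) = -0.221409-0.089660i

Re=-0.2214 Im=-0.0897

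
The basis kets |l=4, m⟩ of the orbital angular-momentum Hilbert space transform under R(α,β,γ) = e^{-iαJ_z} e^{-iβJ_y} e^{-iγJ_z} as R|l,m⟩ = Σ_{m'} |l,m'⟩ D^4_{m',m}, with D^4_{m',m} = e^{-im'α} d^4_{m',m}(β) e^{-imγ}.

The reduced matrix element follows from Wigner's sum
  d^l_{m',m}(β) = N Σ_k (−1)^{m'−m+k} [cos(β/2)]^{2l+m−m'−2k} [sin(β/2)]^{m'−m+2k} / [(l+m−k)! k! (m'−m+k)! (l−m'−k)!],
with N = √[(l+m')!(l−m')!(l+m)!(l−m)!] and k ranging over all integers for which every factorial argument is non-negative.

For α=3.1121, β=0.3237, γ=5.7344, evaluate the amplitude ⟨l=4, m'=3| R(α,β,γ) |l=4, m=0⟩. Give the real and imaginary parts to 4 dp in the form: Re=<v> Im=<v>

First d^4_{3,0}(β=0.3237), then the phase factors e^{-i(3)α} and e^{-i(0)γ}:
With c≡cos(β/2)=0.986931 and s≡sin(β/2)=0.161144, N=[5040·1·24·24]^{1/2}=1703.830978
k∈{0,1} keeps every argument non-negative
  k=0: (−1)^3·1703.8310/(144)·0.9869^5·0.1611^3 = -0.046360
  k=1: (−1)^4·1703.8310/(144)·0.9869^3·0.1611^5 = +0.001236
d^4_{3,0}(0.3237) = -0.046360 +0.001236 = -0.045124
Phases: e^{-i·(3)·3.1121}=-0.996088-0.088363i, e^{-i·(0)·5.7344}=+1.000000+0.000000i ⇒ D=+0.044947+0.003987i

Re=0.0449 Im=0.0040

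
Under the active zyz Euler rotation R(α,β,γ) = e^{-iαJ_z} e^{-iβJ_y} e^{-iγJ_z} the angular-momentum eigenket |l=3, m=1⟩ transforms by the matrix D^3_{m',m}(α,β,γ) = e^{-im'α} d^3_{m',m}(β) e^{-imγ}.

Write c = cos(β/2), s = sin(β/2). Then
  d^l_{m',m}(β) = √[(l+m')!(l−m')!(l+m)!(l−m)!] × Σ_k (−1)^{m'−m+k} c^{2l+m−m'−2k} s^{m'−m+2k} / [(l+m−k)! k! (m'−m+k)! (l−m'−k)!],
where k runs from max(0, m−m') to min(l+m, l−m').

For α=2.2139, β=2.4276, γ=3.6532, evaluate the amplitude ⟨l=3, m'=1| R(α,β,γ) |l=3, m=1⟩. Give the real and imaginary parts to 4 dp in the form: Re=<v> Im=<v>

Re=0.4224 Im=0.1866

Split into d^3_{1,1}(β=2.4276) × two z-phases.
With c≡cos(β/2)=0.349462 and s≡sin(β/2)=0.936951, N=[24·2·24·2]^{1/2}=48.000000
k: max(0,(1)−(1))=0 … min(3+(1),3−(1))=2
  k=0: (−1)^0·48.0000/(48)·0.3495^6·0.9370^0 = +0.001821
  k=1: (−1)^1·48.0000/(6)·0.3495^4·0.9370^2 = -0.104742
  k=2: (−1)^2·48.0000/(8)·0.3495^2·0.9370^4 = +0.564699
d^3_{1,1}(2.4276) = +0.001821 -0.104742 +0.564699 = +0.461778
Attach z-rotation phases: D = e^{-i(1)(2.2139)}·(+0.461778)·e^{-i(1)(3.6532)} = +0.422379+0.186643i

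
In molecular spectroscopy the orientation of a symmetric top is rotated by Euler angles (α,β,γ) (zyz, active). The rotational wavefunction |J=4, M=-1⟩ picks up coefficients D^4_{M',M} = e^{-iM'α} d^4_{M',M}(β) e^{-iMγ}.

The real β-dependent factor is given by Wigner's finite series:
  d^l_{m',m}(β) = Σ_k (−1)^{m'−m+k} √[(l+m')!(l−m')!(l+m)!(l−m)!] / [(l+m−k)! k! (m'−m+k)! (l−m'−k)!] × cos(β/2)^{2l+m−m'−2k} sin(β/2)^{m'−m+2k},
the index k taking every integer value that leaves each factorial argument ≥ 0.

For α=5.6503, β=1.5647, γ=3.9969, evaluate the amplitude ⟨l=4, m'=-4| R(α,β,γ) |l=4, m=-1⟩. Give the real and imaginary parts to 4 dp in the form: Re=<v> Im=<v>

First d^4_{-4,-1}(β=1.5647), then the phase factors e^{-i(-4)α} and e^{-i(-1)γ}:
Half-angle: c=0.709259, s=0.704948. N=√(1·40320·6·120)=5387.986637
k: max(0,(-1)−(-4))=3 … min(4+(-1),4−(-4))=3
  k=3: (−1)^0·5387.9866/(720)·0.7093^5·0.7049^3 = +0.470532
d^4_{-4,-1}(1.5647) = +0.470532
Phases: e^{-i·(-4)·5.6503}=-0.819619-0.572910i, e^{-i·(-1)·3.9969}=-0.655987-0.754773i ⇒ D=+0.049520+0.467919i

Re=0.0495 Im=0.4679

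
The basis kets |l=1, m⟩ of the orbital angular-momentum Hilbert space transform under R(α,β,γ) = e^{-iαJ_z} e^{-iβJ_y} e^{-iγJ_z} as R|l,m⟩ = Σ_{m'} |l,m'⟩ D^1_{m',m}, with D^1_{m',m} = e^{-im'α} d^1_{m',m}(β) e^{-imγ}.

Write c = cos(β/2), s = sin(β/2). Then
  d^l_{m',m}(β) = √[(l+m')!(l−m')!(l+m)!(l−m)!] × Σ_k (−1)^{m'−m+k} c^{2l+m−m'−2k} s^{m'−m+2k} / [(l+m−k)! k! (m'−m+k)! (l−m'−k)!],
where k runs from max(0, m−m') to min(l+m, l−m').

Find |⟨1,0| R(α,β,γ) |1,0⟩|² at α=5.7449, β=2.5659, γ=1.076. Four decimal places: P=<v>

P=0.7036

Split into d^1_{0,0}(β=2.5659) × two z-phases.
With c≡cos(β/2)=0.283888 and s≡sin(β/2)=0.958858, N=[1·1·1·1]^{1/2}=1.000000
k∈{0,1} keeps every argument non-negative
  k=0: (−1)^0·1.0000/(1)·0.2839^2·0.9589^0 = +0.080592
  k=1: (−1)^1·1.0000/(1)·0.2839^0·0.9589^2 = -0.919408
d^1_{0,0}(2.5659) = +0.080592 -0.919408 = -0.838815
|D^1_{0,0}|² = |d^1_{0,0}(β)|² = (-0.838815)² = 0.703611 (the z-rotation phases have unit modulus)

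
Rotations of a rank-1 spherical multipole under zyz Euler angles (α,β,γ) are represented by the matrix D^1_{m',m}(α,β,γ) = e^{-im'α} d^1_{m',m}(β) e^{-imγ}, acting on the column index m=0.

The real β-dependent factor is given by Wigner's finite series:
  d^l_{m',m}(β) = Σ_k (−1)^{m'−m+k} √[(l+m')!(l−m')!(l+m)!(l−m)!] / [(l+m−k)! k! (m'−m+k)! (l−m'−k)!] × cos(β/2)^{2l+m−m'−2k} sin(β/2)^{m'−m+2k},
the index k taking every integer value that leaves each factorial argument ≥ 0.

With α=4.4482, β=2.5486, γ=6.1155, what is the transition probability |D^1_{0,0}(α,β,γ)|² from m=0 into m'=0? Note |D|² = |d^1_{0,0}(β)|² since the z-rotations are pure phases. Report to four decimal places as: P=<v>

P=0.6877

Split into d^1_{0,0}(β=2.5486) × two z-phases.
Half-angle: c=0.292171, s=0.956366. N=√(1·1·1·1)=1.000000
k: max(0,(0)−(0))=0 … min(1+(0),1−(0))=1
  k=0: (−1)^0·1.0000/(1)·0.2922^2·0.9564^0 = +0.085364
  k=1: (−1)^1·1.0000/(1)·0.2922^0·0.9564^2 = -0.914636
d^1_{0,0}(2.5486) = +0.085364 -0.914636 = -0.829272
|D^1_{0,0}|² = |d^1_{0,0}(β)|² = (-0.829272)² = 0.687692 (the z-rotation phases have unit modulus)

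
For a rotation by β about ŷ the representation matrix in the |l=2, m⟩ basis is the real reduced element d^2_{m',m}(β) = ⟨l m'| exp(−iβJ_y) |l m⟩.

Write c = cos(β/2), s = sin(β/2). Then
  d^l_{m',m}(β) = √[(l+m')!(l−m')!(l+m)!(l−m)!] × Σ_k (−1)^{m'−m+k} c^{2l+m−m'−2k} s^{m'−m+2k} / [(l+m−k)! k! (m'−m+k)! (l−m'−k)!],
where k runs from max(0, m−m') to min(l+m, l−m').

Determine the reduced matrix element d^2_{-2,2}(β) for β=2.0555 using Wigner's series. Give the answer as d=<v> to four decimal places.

d=0.5372

d^2_{-2,2}(β=2.0555) via Wigner's sum:
With c≡cos(β/2)=0.516746 and s≡sin(β/2)=0.856138, N=[1·24·24·1]^{1/2}=24.000000
k∈{4} keeps every argument non-negative
  k=4: (−1)^0·24.0000/(24)·0.5167^0·0.8561^4 = +0.537250
d^2_{-2,2}(2.0555) = +0.537250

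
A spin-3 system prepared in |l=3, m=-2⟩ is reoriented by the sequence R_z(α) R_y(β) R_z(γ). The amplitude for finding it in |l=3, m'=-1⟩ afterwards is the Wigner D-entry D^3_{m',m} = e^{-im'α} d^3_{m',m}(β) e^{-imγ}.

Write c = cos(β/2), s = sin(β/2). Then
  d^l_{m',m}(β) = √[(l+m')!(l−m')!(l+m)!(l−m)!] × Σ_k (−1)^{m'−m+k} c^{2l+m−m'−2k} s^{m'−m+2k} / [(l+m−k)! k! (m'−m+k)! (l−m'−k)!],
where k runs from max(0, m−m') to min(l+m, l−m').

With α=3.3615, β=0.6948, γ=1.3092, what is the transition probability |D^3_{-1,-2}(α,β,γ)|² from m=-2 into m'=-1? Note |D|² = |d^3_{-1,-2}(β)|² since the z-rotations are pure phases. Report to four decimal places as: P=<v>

Split into d^3_{-1,-2}(β=0.6948) × two z-phases.
With c≡cos(β/2)=0.940261 and s≡sin(β/2)=0.340454, N=[2·24·1·120]^{1/2}=75.894664
Admissible k: 0..1 (factorial args all ≥0)
  k=0: (−1)^1·75.8947/(24)·0.9403^5·0.3405^1 = -0.791227
  k=1: (−1)^2·75.8947/(12)·0.9403^3·0.3405^3 = +0.207468
d^3_{-1,-2}(0.6948) = -0.791227 +0.207468 = -0.583759
|D^3_{-1,-2}|² = |d^3_{-1,-2}(β)|² = (-0.583759)² = 0.340774 (the z-rotation phases have unit modulus)

P=0.3408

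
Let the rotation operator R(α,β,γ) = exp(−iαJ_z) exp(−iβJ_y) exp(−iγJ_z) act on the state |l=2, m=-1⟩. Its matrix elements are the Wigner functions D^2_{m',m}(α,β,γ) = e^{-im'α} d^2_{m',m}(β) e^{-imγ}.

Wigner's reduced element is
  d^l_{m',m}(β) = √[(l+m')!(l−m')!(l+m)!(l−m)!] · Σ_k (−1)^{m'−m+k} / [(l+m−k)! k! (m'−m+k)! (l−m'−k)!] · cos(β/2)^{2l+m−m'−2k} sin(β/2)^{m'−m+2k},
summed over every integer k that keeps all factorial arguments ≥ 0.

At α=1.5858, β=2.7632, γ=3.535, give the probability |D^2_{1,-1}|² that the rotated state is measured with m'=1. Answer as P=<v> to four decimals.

P=0.6858

D^2_{1,-1}(1.5858,2.7632,3.535) = e^{-i·1·1.5858}·d^2_{1,-1}(2.7632)·e^{-i·-1·3.535}. Compute d first:
With c≡cos(β/2)=0.188070 and s≡sin(β/2)=0.982156, N=[6·1·1·6]^{1/2}=6.000000
Admissible k: 0..1 (factorial args all ≥0)
  k=0: (−1)^2·6.0000/(2)·0.1881^2·0.9822^2 = +0.102357
  k=1: (−1)^3·6.0000/(6)·0.1881^0·0.9822^4 = -0.930511
d^2_{1,-1}(2.7632) = +0.102357 -0.930511 = -0.828153
|D^2_{1,-1}|² = |d^2_{1,-1}(β)|² = (-0.828153)² = 0.685838 (the z-rotation phases have unit modulus)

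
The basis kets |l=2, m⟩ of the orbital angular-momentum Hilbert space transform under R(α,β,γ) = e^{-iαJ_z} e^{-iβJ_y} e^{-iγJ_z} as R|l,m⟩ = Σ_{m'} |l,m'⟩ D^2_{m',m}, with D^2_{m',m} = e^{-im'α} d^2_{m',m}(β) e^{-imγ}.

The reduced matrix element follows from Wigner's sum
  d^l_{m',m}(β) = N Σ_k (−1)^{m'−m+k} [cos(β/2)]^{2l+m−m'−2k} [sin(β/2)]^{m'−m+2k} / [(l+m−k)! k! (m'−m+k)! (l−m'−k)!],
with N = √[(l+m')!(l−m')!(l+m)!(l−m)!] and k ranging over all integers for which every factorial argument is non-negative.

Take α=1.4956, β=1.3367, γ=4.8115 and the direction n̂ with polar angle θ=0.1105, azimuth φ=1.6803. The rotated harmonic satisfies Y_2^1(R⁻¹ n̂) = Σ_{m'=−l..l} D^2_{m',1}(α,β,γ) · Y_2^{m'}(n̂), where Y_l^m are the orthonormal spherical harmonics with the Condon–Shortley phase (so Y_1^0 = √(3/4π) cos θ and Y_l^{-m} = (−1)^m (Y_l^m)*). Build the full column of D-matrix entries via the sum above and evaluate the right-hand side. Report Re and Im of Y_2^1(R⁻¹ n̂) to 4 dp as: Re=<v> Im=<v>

Re=0.0294 Im=0.2427

Need the full column D^2_{m',1} for m'=−2..2 at α=1.4956, β=1.3367, γ=4.8115.
cos(β/2)=0.784845, sin(β/2)=0.619692
d^2_{-2,1}: single k=3 term ⇒ +0.373544;  D = -0.092237-0.361977i
d^2_{-1,1}: k∈[2..3] ⇒ +0.709645 -0.147470 = +0.562175;  D = -0.553656+0.097496i
d^2_{0,1}: k∈[1..2] ⇒ +0.733844 -0.457496 = +0.276348;  D = +0.027344+0.274992i
d^2_{1,1}: k∈[0..1] ⇒ +0.379434 -0.709645 = -0.330211;  D = -0.330116+0.007896i
d^2_{2,1}: single k=0 term ⇒ -0.599181;  D = -0.030714+0.598393i
Y_2^{m'}(θ=0.1105,φ=1.6803) and Σ D·Y over m':
  (-0.0922-0.3620i)·(-0.0046+0.0010i)  (-0.5537+0.0975i)·(-0.0093-0.0842i)  (+0.0273+0.2750i)·(+0.6193+0.0000i)  (-0.3301+0.0079i)·(+0.0093-0.0842i)  (-0.0307+0.5984i)·(-0.0046-0.0010i)
Y_2^1(R⁻¹ n̂) = +0.029417+0.242704i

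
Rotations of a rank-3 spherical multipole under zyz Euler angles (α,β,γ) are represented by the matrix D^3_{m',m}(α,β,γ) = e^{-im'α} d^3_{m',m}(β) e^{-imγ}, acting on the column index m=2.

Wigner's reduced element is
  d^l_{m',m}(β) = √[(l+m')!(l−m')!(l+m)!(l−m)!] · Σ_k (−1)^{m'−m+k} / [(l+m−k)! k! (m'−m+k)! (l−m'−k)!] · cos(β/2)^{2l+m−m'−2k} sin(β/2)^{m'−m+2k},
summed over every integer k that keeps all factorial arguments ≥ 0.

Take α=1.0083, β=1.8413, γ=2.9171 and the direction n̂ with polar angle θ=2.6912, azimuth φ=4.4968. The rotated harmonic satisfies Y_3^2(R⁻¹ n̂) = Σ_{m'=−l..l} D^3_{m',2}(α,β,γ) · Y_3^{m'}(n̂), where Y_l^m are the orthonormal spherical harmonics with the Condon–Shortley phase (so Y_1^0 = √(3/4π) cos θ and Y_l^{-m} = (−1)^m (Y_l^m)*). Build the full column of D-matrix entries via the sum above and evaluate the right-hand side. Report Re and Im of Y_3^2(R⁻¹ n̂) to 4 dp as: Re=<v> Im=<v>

Need the full column D^3_{m',2} for m'=−3..3 at α=1.0083, β=1.8413, γ=2.9171.
cos(β/2)=0.605303, sin(β/2)=0.795995
d^3_{-3,2}: single k=5 term ⇒ +0.473806;  D = -0.447888-0.154561i
d^3_{-2,2}: k∈[4..5] ⇒ +0.735457 -0.254368 = +0.481089;  D = -0.375286+0.301009i
d^3_{-1,2}: k∈[3..4] ⇒ +0.707424 -0.611681 = +0.095743;  D = +0.010845+0.095126i
d^3_{0,2}: k∈[2..3] ⇒ +0.465878 -0.805653 = -0.339775;  D = -0.306099-0.147480i
d^3_{1,2}: k∈[1..2] ⇒ +0.204538 -0.707424 = -0.502886;  D = -0.426255+0.266834i
d^3_{2,2}: k∈[0..1] ⇒ +0.049185 -0.425287 = -0.376101;  D = -0.001197+0.376099i
d^3_{3,2}: single k=0 term ⇒ -0.158435;  D = +0.133754+0.084919i
Y_3^{m'}(θ=2.6912,φ=4.4968) and Σ D·Y over m':
  (-0.4479-0.1546i)·(+0.0207-0.0275i)  (-0.3753+0.3010i)·(+0.1584+0.0729i)  (+0.0108+0.0951i)·(-0.0919+0.4195i)  (-0.3061-0.1475i)·(-0.3536+0.0000i)  (-0.4263+0.2668i)·(+0.0919+0.4195i)  (-0.0012+0.3761i)·(+0.1584-0.0729i)  (+0.1338+0.0849i)·(-0.0207-0.0275i)
Y_3^2(R⁻¹ n̂) = -0.151902-0.022690i

Re=-0.1519 Im=-0.0227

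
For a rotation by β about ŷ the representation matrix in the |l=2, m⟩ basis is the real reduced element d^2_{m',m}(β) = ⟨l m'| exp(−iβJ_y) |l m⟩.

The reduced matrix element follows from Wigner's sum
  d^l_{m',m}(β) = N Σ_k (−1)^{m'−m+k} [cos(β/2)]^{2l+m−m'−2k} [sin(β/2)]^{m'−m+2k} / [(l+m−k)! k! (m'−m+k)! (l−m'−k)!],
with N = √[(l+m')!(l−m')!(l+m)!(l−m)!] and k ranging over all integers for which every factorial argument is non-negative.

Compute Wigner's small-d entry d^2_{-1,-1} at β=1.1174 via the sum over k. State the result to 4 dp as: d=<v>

d=-0.0891

d^2_{-1,-1}(β=1.1174) via Wigner's sum:
c=cos(1.1174/2)=0.847945, s=sin(1.1174/2)=0.530084; N=√[1·6·1·6]=6.000000
The bounds max(0,m−m')=0 and min(l+m,l−m')=1 give 2 terms
  k=0: (−1)^0·6.0000/(6)·0.8479^4·0.5301^0 = +0.516976
  k=1: (−1)^1·6.0000/(2)·0.8479^2·0.5301^2 = -0.606103
d^2_{-1,-1}(1.1174) = +0.516976 -0.606103 = -0.089127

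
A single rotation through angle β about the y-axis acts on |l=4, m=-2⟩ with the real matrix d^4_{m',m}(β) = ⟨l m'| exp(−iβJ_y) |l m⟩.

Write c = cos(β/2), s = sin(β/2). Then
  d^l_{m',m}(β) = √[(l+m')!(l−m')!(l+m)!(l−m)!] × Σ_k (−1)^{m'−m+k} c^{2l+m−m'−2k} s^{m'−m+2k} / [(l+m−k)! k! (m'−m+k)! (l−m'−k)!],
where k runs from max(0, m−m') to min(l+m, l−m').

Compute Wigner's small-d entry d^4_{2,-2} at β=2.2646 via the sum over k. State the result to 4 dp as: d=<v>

d^4_{2,-2}(β=2.2646) via Wigner's sum:
Half-angle: c=0.424579, s=0.905391. N=√(720·2·2·720)=1440.000000
Admissible k: 0..2 (factorial args all ≥0)
  k=0: (−1)^4·1440.0000/(96)·0.4246^4·0.9054^4 = +0.327543
  k=1: (−1)^5·1440.0000/(120)·0.4246^2·0.9054^6 = -1.191557
  k=2: (−1)^6·1440.0000/(1440)·0.4246^0·0.9054^8 = +0.451533
d^4_{2,-2}(2.2646) = +0.327543 -1.191557 +0.451533 = -0.412480

d=-0.4125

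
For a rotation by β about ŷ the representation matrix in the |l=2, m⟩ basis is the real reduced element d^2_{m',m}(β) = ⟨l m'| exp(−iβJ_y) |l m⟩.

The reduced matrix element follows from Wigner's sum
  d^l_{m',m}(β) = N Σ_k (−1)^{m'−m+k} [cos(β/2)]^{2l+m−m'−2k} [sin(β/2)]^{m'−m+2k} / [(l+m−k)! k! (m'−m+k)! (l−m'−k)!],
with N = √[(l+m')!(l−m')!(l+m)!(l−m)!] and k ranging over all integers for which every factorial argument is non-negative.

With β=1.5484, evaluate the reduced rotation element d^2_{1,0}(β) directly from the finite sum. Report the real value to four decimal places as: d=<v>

d^2_{1,0}(β=1.5484) via Wigner's sum:
With c≡cos(β/2)=0.714981 and s≡sin(β/2)=0.699144, N=[6·1·2·2]^{1/2}=4.898979
k∈{0,1} keeps every argument non-negative
  k=0: (−1)^1·4.8990/(2)·0.7150^3·0.6991^1 = -0.625929
  k=1: (−1)^2·4.8990/(2)·0.7150^1·0.6991^3 = +0.598509
d^2_{1,0}(1.5484) = -0.625929 +0.598509 = -0.027421

d=-0.0274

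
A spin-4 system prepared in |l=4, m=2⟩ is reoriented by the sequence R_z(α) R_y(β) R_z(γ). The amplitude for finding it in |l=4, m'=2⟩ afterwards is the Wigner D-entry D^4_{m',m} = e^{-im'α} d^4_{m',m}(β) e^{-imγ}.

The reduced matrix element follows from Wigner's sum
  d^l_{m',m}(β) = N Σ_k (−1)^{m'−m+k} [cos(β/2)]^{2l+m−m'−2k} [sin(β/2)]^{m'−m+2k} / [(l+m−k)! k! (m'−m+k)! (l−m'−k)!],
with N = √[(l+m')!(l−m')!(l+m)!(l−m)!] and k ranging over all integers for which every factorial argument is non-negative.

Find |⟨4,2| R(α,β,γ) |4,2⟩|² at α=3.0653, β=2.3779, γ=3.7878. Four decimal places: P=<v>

D^4_{2,2}(3.0653,2.3779,3.7878) = e^{-i·2·3.0653}·d^4_{2,2}(2.3779)·e^{-i·2·3.7878}. Compute d first:
With c≡cos(β/2)=0.372634 and s≡sin(β/2)=0.927978, N=[720·2·720·2]^{1/2}=1440.000000
k: max(0,(2)−(2))=0 … min(4+(2),4−(2))=2
  k=0: (−1)^0·1440.0000/(1440)·0.3726^8·0.9280^0 = +0.000372
  k=1: (−1)^1·1440.0000/(120)·0.3726^6·0.9280^2 = -0.027667
  k=2: (−1)^2·1440.0000/(96)·0.3726^4·0.9280^4 = +0.214474
d^4_{2,2}(2.3779) = +0.000372 -0.027667 +0.214474 = +0.187179
|D^4_{2,2}|² = |d^4_{2,2}(β)|² = (+0.187179)² = 0.035036 (the z-rotation phases have unit modulus)

P=0.0350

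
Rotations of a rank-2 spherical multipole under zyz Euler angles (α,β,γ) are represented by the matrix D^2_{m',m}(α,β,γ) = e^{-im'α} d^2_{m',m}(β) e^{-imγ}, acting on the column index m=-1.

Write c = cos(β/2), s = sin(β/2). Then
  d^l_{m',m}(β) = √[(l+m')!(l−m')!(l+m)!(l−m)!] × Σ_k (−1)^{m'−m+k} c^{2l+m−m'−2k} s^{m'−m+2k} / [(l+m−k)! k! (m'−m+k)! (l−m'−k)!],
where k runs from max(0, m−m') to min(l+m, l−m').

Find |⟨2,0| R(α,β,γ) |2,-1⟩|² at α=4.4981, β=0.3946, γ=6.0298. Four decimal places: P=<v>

First d^2_{0,-1}(β=0.3946), then the phase factors e^{-i(0)α} and e^{-i(-1)γ}:
Half-angle: c=0.980599, s=0.196022. N=√(2·2·1·6)=4.898979
k: max(0,(-1)−(0))=0 … min(2+(-1),2−(0))=1
  k=0: (−1)^1·4.8990/(2)·0.9806^3·0.1960^1 = -0.452748
  k=1: (−1)^2·4.8990/(2)·0.9806^1·0.1960^3 = +0.018092
d^2_{0,-1}(0.3946) = -0.452748 +0.018092 = -0.434656
|D^2_{0,-1}|² = |d^2_{0,-1}(β)|² = (-0.434656)² = 0.188926 (the z-rotation phases have unit modulus)

P=0.1889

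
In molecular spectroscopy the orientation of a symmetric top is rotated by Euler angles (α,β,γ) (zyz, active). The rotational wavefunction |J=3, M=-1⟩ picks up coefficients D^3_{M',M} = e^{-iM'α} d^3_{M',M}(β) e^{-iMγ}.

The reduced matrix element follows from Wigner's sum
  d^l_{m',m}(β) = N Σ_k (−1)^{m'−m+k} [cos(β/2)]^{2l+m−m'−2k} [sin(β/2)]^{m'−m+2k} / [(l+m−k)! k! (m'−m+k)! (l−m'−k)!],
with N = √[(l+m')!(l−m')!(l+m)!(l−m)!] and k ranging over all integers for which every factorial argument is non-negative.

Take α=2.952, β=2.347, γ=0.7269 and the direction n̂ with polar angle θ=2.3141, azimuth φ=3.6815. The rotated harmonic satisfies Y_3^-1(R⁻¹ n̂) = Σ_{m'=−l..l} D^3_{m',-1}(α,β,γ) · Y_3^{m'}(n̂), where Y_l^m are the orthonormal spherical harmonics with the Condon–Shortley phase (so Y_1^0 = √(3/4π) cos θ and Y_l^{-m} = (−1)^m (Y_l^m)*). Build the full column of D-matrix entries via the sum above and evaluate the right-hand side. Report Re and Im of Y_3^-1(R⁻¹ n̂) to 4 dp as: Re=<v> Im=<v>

Re=0.3548 Im=-0.2676

Need the full column D^3_{m',-1} for m'=−3..3 at α=2.952, β=2.347, γ=0.7269.
cos(β/2)=0.386927, sin(β/2)=0.922110
d^3_{-3,-1}: single k=2 term ⇒ +0.073812;  D = -0.072891-0.011623i
d^3_{-2,-1}: k∈[1..2] ⇒ +0.025289 -0.287253 = -0.261965;  D = -0.246287-0.089264i
d^3_{-1,-1}: k∈[0..2] ⇒ +0.003356 -0.152465 +0.649442 = +0.500333;  D = -0.429831-0.256083i
d^3_{0,-1}: k∈[0..2] ⇒ -0.027702 +0.472005 -0.893581 = -0.449279;  D = -0.335718-0.298571i
d^3_{1,-1}: k∈[0..2] ⇒ +0.114349 -0.865923 +0.614749 = -0.136825;  D = +0.083273+0.108567i
d^3_{2,-1}: k∈[0..1] ⇒ -0.287253 +0.815724 = +0.528471;  D = +0.236842+0.472427i
d^3_{3,-1}: single k=0 term ⇒ +0.419213;  D = -0.113884-0.403448i
Y_3^{m'}(θ=2.3141,φ=3.6815) and Σ D·Y over m':
  (-0.0729-0.0116i)·(+0.0081+0.1663i)  (-0.2463-0.0893i)·(-0.1768+0.3306i)  (-0.4298-0.2561i)·(-0.2632+0.1578i)  (-0.3357-0.2986i)·(+0.1794+0.0000i)  (+0.0833+0.1086i)·(+0.2632+0.1578i)  (+0.2368+0.4724i)·(-0.1768-0.3306i)  (-0.1139-0.4034i)·(-0.0081+0.1663i)
Y_3^-1(R⁻¹ n̂) = +0.354847-0.267551i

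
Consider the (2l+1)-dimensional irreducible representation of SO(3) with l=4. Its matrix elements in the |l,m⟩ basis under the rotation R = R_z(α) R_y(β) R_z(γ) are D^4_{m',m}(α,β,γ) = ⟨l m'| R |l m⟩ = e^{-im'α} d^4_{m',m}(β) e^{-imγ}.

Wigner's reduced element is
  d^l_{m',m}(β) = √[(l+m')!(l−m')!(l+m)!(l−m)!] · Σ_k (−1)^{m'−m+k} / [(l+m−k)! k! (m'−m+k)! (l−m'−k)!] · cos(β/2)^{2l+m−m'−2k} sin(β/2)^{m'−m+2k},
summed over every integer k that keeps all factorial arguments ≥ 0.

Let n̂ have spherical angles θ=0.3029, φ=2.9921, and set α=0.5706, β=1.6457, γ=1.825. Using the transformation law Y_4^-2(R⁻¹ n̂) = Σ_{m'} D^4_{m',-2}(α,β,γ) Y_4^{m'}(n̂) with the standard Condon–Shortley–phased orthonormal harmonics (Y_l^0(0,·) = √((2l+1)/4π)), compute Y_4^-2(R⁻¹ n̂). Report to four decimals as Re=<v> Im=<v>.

Re=0.0720 Im=0.0952

Need the full column D^4_{m',-2} for m'=−4..4 at α=0.5706, β=1.6457, γ=1.825.
cos(β/2)=0.680135, sin(β/2)=0.733087
d^4_{-4,-2}: single k=2 term ⇒ +0.281488;  D = +0.264346-0.096729i
d^4_{-3,-2}: k∈[1..2] ⇒ +0.184665 -0.643616 = -0.458951;  D = -0.277536+0.365527i
d^4_{-2,-2}: k∈[0..2] ⇒ +0.045789 -0.638355 +0.927029 = +0.334463;  D = +0.026332-0.333425i
d^4_{-1,-2}: k∈[0..2] ⇒ -0.209390 +1.216320 -0.942059 = +0.064871;  D = -0.030632-0.057183i
d^4_{0,-2}: k∈[0..2] ⇒ +0.504664 -1.563479 +0.681153 = -0.377662;  D = +0.329896+0.183841i
d^4_{1,-2}: k∈[0..2] ⇒ -0.810880 +1.413088 -0.328338 = +0.273870;  D = -0.273341+0.017022i
d^4_{2,-2}: k∈[0..2] ⇒ +0.927029 -0.861598 +0.083415 = +0.148846;  D = -0.120026+0.088027i
d^4_{3,-2}: k∈[0..1] ⇒ -0.747736 +0.289567 = -0.458169;  D = +0.164571-0.427592i
d^4_{4,-2}: single k=0 term ⇒ +0.379929;  D = +0.076670+0.372113i
Y_4^{m'}(θ=0.3029,φ=2.9921) and Σ D·Y over m':
  (+0.2643-0.0967i)·(+0.0029+0.0020i)  (-0.2775+0.3655i)·(-0.0286-0.0137i)  (+0.0263-0.3334i)·(+0.1529+0.0471i)  (-0.0306-0.0572i)·(-0.4498-0.0677i)  (+0.3299+0.1838i)·(+0.4991+0.0000i)  (-0.2733+0.0170i)·(+0.4498-0.0677i)  (-0.1200+0.0880i)·(+0.1529-0.0471i)  (+0.1646-0.4276i)·(+0.0286-0.0137i)  (+0.0767+0.3721i)·(+0.0029-0.0020i)
Y_4^-2(R⁻¹ n̂) = +0.071987+0.095152i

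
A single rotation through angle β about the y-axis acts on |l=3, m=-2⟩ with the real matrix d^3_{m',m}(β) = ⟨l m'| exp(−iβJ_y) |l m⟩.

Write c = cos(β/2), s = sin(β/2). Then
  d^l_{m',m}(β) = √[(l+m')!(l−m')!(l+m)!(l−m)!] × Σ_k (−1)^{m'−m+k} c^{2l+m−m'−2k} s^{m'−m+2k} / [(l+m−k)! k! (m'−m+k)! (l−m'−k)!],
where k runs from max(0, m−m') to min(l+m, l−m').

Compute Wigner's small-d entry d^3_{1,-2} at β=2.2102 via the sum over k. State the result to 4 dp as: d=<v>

d^3_{1,-2}(β=2.2102) via Wigner's sum:
With c≡cos(β/2)=0.449045 and s≡sin(β/2)=0.893509, N=[24·2·1·120]^{1/2}=75.894664
k: max(0,(-2)−(1))=0 … min(3+(-2),3−(1))=1
  k=0: (−1)^3·75.8947/(12)·0.4490^3·0.8935^3 = -0.408504
  k=1: (−1)^4·75.8947/(24)·0.4490^1·0.8935^5 = +0.808695
d^3_{1,-2}(2.2102) = -0.408504 +0.808695 = +0.400191

d=0.4002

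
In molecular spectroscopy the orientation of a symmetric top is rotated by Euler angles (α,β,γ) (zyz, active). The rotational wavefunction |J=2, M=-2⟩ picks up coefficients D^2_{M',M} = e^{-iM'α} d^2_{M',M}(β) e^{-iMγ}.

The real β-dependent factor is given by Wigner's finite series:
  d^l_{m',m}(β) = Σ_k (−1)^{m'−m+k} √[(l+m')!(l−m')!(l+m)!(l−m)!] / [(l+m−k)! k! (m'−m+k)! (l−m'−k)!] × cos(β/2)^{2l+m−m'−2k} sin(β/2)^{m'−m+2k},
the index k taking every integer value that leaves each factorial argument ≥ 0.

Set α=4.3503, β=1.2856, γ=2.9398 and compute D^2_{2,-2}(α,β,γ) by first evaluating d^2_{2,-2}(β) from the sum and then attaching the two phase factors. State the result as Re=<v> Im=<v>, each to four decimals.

D^2_{2,-2}(4.3503,1.2856,2.9398) = e^{-i·2·4.3503}·d^2_{2,-2}(1.2856)·e^{-i·-2·2.9398}. Compute d first:
With c≡cos(β/2)=0.800420 and s≡sin(β/2)=0.599439, N=[24·1·1·24]^{1/2}=24.000000
k∈{0} keeps every argument non-negative
  k=0: (−1)^4·24.0000/(24)·0.8004^0·0.5994^4 = +0.129116
d^2_{2,-2}(1.2856) = +0.129116
Phases: e^{-i·(2)·4.3503}=-0.749044-0.662520i, e^{-i·(-2)·2.9398}=+0.919659-0.392718i ⇒ D=-0.122537-0.040688i

Re=-0.1225 Im=-0.0407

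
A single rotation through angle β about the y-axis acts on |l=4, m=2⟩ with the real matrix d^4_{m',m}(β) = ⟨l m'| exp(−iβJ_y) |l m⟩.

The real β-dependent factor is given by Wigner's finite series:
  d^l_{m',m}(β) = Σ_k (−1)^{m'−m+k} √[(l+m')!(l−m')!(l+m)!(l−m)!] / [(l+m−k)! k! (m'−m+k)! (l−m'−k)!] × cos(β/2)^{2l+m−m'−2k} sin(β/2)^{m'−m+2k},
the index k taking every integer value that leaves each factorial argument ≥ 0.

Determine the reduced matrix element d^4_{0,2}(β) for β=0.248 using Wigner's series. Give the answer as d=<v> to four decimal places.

d=0.1329

d^4_{0,2}(β=0.248) via Wigner's sum:
With c≡cos(β/2)=0.992322 and s≡sin(β/2)=0.123682, N=[24·24·720·2]^{1/2}=910.735966
k∈{2,3,4} keeps every argument non-negative
  k=2: (−1)^0·910.7360/(96)·0.9923^6·0.1237^2 = +0.138565
  k=3: (−1)^1·910.7360/(36)·0.9923^4·0.1237^4 = -0.005740
  k=4: (−1)^2·910.7360/(96)·0.9923^2·0.1237^6 = +0.000033
d^4_{0,2}(0.248) = +0.138565 -0.005740 +0.000033 = +0.132858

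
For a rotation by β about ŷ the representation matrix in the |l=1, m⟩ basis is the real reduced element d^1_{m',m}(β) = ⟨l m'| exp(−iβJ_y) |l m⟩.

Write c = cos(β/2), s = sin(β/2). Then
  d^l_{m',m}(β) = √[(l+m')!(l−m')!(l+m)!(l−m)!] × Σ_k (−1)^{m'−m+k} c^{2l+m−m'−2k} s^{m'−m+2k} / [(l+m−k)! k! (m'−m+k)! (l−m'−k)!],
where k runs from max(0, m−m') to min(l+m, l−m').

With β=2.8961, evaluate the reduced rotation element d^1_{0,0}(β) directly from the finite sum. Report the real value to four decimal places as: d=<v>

d=-0.9700

d^1_{0,0}(β=2.8961) via Wigner's sum:
c=cos(2.8961/2)=0.122438, s=sin(2.8961/2)=0.992476; N=√[1·1·1·1]=1.000000
k: max(0,(0)−(0))=0 … min(1+(0),1−(0))=1
  k=0: (−1)^0·1.0000/(1)·0.1224^2·0.9925^0 = +0.014991
  k=1: (−1)^1·1.0000/(1)·0.1224^0·0.9925^2 = -0.985009
d^1_{0,0}(2.8961) = +0.014991 -0.985009 = -0.970018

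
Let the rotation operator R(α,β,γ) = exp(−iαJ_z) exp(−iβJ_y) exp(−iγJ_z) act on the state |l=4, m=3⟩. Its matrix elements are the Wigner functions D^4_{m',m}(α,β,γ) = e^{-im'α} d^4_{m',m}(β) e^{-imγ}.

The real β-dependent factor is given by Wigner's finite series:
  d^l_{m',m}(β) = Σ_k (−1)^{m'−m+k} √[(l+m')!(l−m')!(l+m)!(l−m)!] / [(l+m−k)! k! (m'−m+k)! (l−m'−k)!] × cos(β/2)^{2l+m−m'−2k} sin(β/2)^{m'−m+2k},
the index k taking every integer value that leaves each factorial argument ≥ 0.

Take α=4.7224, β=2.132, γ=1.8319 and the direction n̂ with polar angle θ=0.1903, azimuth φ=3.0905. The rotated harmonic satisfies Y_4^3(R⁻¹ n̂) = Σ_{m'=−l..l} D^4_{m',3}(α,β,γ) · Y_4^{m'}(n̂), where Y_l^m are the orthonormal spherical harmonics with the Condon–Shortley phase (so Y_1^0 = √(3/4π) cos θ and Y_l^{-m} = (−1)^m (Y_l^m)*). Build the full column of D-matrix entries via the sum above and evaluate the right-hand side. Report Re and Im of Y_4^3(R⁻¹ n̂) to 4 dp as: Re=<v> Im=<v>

Re=-0.0438 Im=-0.4018

Need the full column D^4_{m',3} for m'=−4..4 at α=4.7224, β=2.132, γ=1.8319.
cos(β/2)=0.483629, sin(β/2)=0.875273
d^4_{-4,3}: single k=7 term ⇒ +0.538347;  D = +0.364298+0.396364i
d^4_{-3,3}: k∈[6..7] ⇒ +0.736180 -0.344467 = +0.391713;  D = -0.285735+0.267945i
d^4_{-2,3}: k∈[5..6] ⇒ +0.652290 -0.712166 = -0.059876;  D = +0.041393+0.043265i
d^4_{-1,3}: k∈[4..5] ⇒ +0.424760 -0.834750 = -0.409991;  D = -0.293393+0.286379i
d^4_{0,3}: k∈[3..4] ⇒ +0.209922 -0.687574 = -0.477652;  D = -0.337045-0.338455i
d^4_{1,3}: k∈[2..3] ⇒ +0.077809 -0.424760 = -0.346950;  D = +0.243379-0.247267i
d^4_{2,3}: k∈[1..2] ⇒ +0.020267 -0.199149 = -0.178882;  D = +0.128737+0.124200i
d^4_{3,3}: k∈[0..1] ⇒ +0.002993 -0.068621 = -0.065629;  D = -0.045092+0.047685i
d^4_{4,3}: single k=0 term ⇒ -0.015321;  D = -0.011237-0.010414i
Y_4^{m'}(θ=0.1903,φ=3.0905) and Σ D·Y over m':
  (+0.3643+0.3964i)·(+0.0006+0.0001i)  (-0.2857+0.2679i)·(-0.0082-0.0013i)  (+0.0414+0.0433i)·(+0.0685+0.0070i)  (-0.2934+0.2864i)·(-0.3290-0.0168i)  (-0.3370-0.3385i)·(+0.6996+0.0000i)  (+0.2434-0.2473i)·(+0.3290-0.0168i)  (+0.1287+0.1242i)·(+0.0685-0.0070i)  (-0.0451+0.0477i)·(+0.0082-0.0013i)  (-0.0112-0.0104i)·(+0.0006-0.0001i)
Y_4^3(R⁻¹ n̂) = -0.043783-0.401827i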